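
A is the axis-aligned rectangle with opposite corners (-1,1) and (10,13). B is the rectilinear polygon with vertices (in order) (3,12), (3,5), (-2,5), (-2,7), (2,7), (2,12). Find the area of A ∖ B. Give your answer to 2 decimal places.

119.00

|A| = 132, |A∩B| = 13.
|A ∖ B| = |A| − |A∩B| = 132 − 13 = 119.00.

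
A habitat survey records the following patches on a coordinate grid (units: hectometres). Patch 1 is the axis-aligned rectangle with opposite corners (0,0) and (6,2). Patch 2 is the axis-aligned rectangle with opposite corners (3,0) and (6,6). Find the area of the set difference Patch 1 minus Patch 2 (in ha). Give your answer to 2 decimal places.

|Patch 1∩Patch 2|: x∈[3,6], y∈[0,2] → 3·2 = 6.
|Patch 1| = 12.
|Patch 1 ∖ Patch 2| = |Patch 1| − |Patch 1∩Patch 2| = 12 − 6 = 6.00.

6.00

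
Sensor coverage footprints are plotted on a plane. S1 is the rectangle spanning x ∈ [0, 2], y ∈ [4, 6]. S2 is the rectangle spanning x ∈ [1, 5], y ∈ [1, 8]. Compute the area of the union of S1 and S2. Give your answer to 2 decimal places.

30.00

By inclusion–exclusion:
Individual areas: |S1| = 4, |S2| = 28.
|S1∩S2|: x∈[1,2], y∈[4,6] → 1·2 = 2.
|S1 ∪ S2| = 32 − 2 = 30.00.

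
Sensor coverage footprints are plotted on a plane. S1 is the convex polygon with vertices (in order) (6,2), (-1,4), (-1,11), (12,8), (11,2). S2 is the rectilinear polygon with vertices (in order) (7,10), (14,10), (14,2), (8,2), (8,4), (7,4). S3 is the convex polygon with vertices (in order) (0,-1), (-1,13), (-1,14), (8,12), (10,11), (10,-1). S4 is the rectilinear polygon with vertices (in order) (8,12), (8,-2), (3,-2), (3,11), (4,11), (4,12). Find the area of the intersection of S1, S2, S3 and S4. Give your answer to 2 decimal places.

5.04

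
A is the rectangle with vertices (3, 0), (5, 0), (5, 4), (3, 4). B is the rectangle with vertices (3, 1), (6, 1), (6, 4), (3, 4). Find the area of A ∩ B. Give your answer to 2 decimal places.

6.00

|A∩B|: x∈[3,5], y∈[1,4] → 2·3 = 6.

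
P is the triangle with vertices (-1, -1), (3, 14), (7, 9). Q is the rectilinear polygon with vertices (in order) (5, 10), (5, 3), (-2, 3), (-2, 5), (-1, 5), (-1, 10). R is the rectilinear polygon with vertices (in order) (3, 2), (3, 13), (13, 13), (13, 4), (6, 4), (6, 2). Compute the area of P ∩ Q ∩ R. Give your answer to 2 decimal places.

The intersection is the polygon with vertices (5,10), (5,6.5), (3,4), (3,10).
By the shoelace formula its area is 9.50.

9.50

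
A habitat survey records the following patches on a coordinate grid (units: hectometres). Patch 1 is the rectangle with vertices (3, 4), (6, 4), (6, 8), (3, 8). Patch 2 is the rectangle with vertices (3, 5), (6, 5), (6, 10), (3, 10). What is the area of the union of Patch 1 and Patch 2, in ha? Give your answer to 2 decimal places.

By inclusion–exclusion:
Individual areas: |Patch 1| = 12, |Patch 2| = 15.
|Patch 1∩Patch 2|: x∈[3,6], y∈[5,8] → 3·3 = 9.
|Patch 1 ∪ Patch 2| = 27 − 9 = 18.00.

18.00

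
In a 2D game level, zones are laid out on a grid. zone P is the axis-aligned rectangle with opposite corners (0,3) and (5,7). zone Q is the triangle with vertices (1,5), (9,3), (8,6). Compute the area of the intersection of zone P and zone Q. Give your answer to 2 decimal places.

3.14

The intersection is the polygon with vertices (5,4), (1,5), (5,5.571).
By the shoelace formula its area is 3.14.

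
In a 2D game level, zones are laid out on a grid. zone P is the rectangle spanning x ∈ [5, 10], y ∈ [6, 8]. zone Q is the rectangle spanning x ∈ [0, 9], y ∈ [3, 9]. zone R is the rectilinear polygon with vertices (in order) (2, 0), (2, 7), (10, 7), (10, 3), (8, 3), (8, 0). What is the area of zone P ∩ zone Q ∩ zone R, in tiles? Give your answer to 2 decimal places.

4.00

The intersection is the polygon with vertices (5,7), (9,7), (9,6), (5,6).
By the shoelace formula its area is 4.00.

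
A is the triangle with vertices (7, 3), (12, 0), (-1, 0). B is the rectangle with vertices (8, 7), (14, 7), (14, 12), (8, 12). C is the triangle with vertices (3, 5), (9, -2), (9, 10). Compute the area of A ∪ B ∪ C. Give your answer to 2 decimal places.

75.86

By inclusion–exclusion:
Individual areas: |A| = 19.5, |B| = 30, |C| = 36.
|A∩B| = 0.
|A∩C| = 7.0587.
|B∩C| = 2.5833.
|A∩B∩C| = 0.
|A ∪ B ∪ C| = 85.5 − 9.642 + 0 = 75.86.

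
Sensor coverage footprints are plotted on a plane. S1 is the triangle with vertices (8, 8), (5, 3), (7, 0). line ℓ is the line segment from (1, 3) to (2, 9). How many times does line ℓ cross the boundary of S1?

0

The segment lies entirely outside S1 and never meets its boundary.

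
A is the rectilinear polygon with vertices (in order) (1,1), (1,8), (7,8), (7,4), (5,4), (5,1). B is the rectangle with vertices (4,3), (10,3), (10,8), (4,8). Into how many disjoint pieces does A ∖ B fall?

A ∖ B is a single connected region.

1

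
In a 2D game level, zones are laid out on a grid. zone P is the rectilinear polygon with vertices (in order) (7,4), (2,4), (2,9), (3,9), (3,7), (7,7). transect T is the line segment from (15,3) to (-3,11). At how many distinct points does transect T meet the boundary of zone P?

4

The segment meets the boundary at (2,8.778), (3,8.333), (6,7), (7,6.556).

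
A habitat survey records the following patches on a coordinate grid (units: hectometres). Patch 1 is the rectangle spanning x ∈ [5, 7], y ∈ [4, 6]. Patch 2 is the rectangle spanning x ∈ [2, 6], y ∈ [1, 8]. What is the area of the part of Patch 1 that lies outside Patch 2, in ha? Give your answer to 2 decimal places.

|Patch 1∩Patch 2|: x∈[5,6], y∈[4,6] → 1·2 = 2.
|Patch 1| = 4.
|Patch 1 ∖ Patch 2| = |Patch 1| − |Patch 1∩Patch 2| = 4 − 2 = 2.00.

2.00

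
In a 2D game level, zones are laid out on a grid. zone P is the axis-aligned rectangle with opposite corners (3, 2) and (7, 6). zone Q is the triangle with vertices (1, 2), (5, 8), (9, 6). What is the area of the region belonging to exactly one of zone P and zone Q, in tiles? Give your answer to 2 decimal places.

|zone P| = 16, |zone Q| = 16, |zone P∩zone Q| = 7.6667.
|zone P △ zone Q| = |zone P| + |zone Q| − 2·|zone P∩zone Q| = 16 + 16 − 15.3333 = 16.67.

16.67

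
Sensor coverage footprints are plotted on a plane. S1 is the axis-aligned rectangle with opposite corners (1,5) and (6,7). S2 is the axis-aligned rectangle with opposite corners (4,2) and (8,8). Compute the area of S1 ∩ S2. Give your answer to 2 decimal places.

4.00

|S1∩S2|: x∈[4,6], y∈[5,7] → 2·2 = 4.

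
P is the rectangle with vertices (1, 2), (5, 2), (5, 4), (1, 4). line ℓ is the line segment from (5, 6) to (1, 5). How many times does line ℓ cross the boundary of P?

0

The segment lies entirely outside P and never meets its boundary.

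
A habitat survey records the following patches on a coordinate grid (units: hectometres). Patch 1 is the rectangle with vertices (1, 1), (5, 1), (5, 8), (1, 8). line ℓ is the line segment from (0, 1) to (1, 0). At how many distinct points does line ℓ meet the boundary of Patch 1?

The segment lies entirely outside Patch 1 and never meets its boundary.

0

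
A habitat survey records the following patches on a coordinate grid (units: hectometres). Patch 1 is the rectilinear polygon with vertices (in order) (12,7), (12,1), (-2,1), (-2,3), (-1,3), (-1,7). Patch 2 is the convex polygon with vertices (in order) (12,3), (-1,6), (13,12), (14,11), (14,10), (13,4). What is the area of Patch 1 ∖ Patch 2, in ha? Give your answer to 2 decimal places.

|Patch 1| = 80, |Patch 1∩Patch 2| = 31.3333.
|Patch 1 ∖ Patch 2| = |Patch 1| − |Patch 1∩Patch 2| = 80 − 31.3333 = 48.67.

48.67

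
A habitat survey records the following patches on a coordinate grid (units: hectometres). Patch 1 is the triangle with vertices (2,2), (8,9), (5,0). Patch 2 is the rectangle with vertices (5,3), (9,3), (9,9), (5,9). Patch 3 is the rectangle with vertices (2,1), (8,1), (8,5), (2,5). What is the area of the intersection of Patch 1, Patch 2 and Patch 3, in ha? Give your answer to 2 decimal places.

2.67

The intersection is the polygon with vertices (6,3), (5,3), (5,5), (6.667,5).
By the shoelace formula its area is 2.67.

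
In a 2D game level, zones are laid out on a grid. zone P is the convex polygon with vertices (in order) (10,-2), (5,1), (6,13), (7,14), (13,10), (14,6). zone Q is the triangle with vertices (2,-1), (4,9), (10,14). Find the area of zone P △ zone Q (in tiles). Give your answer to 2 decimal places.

100.74

|zone P| = 95, |zone Q| = 25, |zone P∩zone Q| = 9.6295.
|zone P △ zone Q| = |zone P| + |zone Q| − 2·|zone P∩zone Q| = 95 + 25 − 19.259 = 100.74.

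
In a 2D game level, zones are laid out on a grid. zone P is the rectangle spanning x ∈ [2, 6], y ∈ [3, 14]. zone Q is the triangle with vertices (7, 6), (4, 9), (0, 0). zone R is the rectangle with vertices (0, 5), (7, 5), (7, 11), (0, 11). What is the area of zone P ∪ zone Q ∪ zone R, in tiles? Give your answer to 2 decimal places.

65.75

By inclusion–exclusion:
Individual areas: |zone P| = 44, |zone Q| = 19.5, |zone R| = 42.
|zone P∩zone Q| = 14.8214.
|zone P∩zone R|: x∈[2,6], y∈[5,11] → 4·6 = 24.
|zone Q∩zone R| = 10.4722.
|zone P∩zone Q∩zone R| = 9.5437.
|zone P ∪ zone Q ∪ zone R| = 105.5 − 49.2937 + 9.5437 = 65.75.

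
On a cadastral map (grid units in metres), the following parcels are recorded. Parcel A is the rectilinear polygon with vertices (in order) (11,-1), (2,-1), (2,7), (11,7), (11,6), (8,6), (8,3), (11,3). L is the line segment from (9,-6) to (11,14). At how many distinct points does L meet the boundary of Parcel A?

The segment meets the boundary at (10.3,7), (10.2,6), (9.9,3), (9.5,-1).

4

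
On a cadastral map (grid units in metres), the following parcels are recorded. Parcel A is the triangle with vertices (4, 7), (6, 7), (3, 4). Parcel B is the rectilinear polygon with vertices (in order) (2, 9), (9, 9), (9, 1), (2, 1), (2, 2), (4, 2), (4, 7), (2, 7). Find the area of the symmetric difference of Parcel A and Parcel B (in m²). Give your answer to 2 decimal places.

|Parcel A| = 3, |Parcel B| = 46, |Parcel A∩Parcel B| = 2.
|Parcel A △ Parcel B| = |Parcel A| + |Parcel B| − 2·|Parcel A∩Parcel B| = 3 + 46 − 4 = 45.00.

45.00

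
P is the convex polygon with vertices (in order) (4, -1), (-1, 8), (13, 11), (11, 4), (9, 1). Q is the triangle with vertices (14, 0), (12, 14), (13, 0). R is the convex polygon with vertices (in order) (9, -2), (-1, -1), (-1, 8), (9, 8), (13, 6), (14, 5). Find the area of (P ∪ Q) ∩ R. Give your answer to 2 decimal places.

75.14

|P ∪ Q| = 102.0479.
|(P ∪ Q) ∩ R| = 75.14.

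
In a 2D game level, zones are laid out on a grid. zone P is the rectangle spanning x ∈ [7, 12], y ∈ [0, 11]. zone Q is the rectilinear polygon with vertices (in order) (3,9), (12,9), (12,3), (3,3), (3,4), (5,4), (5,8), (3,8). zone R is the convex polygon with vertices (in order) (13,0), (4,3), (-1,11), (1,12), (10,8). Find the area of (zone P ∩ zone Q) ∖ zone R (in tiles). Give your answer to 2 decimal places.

|zone P ∩ zone Q| = 30.
|(zone P ∩ zone Q) ∩ zone R| = 21.5625.
|(zone P ∩ zone Q) ∖ zone R| = 30 − 21.5625 = 8.44.

8.44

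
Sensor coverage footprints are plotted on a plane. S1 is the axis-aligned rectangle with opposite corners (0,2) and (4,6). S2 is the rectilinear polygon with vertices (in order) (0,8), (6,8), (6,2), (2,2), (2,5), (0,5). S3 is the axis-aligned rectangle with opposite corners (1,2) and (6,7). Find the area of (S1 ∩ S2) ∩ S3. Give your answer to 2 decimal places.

9.00

The region (S1 ∩ S2) ∩ S3 is the polygon with vertices (4,2), (2,2), (2,5), (1,5), (1,6), (4,6).
By the shoelace formula its area is 9.00.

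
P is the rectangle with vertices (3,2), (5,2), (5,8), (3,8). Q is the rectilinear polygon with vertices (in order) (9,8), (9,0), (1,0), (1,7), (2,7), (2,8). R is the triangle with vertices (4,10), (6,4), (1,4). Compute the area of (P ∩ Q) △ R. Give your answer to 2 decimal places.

|P ∩ Q| = 12.
|(P ∩ Q) ∩ R| = 7.8333.
|(P ∩ Q) △ R| = 12 + 15 − 15.6667 = 11.33.

11.33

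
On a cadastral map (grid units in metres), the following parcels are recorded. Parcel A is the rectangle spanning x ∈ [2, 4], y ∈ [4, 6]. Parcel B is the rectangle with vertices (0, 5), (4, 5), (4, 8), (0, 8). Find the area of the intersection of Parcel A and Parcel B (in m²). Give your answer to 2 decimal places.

|Parcel A∩Parcel B|: x∈[2,4], y∈[5,6] → 2·1 = 2.

2.00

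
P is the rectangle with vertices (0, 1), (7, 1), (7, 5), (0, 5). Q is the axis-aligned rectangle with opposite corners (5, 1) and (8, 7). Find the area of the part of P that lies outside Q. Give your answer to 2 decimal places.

|P∩Q|: x∈[5,7], y∈[1,5] → 2·4 = 8.
|P| = 28.
|P ∖ Q| = |P| − |P∩Q| = 28 − 8 = 20.00.

20.00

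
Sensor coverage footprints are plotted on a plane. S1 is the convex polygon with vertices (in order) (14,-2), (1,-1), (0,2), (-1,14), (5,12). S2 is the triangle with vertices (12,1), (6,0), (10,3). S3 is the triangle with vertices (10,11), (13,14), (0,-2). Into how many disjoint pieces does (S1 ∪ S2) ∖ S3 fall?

2

(S1 ∪ S2) ∖ S3 splits into 2 disjoint pieces (area 60.2283, area 71.7388).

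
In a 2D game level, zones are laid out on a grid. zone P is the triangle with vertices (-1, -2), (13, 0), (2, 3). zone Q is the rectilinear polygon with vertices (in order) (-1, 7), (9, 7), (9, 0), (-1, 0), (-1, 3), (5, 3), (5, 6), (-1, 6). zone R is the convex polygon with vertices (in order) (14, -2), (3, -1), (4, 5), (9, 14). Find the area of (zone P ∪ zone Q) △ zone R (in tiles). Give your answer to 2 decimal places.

79.45

|zone P ∪ zone Q| = 66.9818.
|(zone P ∪ zone Q) ∩ zone R| = 41.7652.
|(zone P ∪ zone Q) △ zone R| = 66.9818 + 96 − 83.5303 = 79.45.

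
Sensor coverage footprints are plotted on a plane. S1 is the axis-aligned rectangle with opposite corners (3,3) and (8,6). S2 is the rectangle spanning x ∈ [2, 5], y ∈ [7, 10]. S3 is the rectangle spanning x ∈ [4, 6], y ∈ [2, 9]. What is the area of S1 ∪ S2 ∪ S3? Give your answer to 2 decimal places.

30.00

By inclusion–exclusion:
Individual areas: |S1| = 15, |S2| = 9, |S3| = 14.
|S1∩S2| = 0 (no overlap).
|S1∩S3|: x∈[4,6], y∈[3,6] → 2·3 = 6.
|S2∩S3|: x∈[4,5], y∈[7,9] → 1·2 = 2.
|S1∩S2∩S3| = 0.
|S1 ∪ S2 ∪ S3| = 38 − 8 + 0 = 30.00.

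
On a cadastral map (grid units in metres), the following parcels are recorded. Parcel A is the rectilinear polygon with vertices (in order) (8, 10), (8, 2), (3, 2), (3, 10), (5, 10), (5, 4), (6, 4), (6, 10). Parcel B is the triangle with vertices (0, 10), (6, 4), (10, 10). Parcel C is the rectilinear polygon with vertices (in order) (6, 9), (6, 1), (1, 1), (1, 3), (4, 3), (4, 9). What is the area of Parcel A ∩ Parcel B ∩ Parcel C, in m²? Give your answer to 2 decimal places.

3.50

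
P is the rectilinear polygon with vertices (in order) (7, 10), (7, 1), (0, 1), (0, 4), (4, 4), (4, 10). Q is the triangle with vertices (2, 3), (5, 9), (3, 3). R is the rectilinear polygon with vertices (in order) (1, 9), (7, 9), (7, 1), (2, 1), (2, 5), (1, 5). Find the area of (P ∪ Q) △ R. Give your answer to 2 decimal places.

21.42

|P ∪ Q| = 40.5833.
|(P ∪ Q) ∩ R| = 31.5833.
|(P ∪ Q) △ R| = 40.5833 + 44 − 63.1667 = 21.42.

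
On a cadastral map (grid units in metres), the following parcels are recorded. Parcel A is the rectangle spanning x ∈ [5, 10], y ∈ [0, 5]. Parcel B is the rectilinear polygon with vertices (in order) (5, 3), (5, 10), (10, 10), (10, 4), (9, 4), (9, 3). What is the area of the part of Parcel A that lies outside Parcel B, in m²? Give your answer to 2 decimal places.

|Parcel A| = 25, |Parcel A∩Parcel B| = 9.
|Parcel A ∖ Parcel B| = |Parcel A| − |Parcel A∩Parcel B| = 25 − 9 = 16.00.

16.00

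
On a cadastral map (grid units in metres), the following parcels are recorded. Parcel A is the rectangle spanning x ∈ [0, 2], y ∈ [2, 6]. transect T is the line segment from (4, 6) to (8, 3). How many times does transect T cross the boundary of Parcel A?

The segment lies entirely outside Parcel A and never meets its boundary.

0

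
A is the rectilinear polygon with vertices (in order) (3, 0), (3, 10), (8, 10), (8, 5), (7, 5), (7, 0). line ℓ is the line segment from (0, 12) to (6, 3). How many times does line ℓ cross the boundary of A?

The segment meets the boundary at (3,7.5).

1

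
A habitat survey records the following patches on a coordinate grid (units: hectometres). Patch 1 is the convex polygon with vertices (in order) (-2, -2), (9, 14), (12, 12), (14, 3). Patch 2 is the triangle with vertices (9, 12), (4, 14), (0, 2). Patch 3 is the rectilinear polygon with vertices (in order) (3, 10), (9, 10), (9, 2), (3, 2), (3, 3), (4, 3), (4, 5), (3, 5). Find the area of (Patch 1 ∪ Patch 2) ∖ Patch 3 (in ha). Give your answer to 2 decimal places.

|Patch 1 ∪ Patch 2| = 141.2549.
|(Patch 1 ∪ Patch 2) ∩ Patch 3| = 45.9947.
|(Patch 1 ∪ Patch 2) ∖ Patch 3| = 141.2549 − 45.9947 = 95.26.

95.26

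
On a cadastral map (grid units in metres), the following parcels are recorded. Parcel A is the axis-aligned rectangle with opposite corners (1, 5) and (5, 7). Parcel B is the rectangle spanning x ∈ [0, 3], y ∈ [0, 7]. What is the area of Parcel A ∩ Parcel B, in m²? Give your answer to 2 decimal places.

4.00

|Parcel A∩Parcel B|: x∈[1,3], y∈[5,7] → 2·2 = 4.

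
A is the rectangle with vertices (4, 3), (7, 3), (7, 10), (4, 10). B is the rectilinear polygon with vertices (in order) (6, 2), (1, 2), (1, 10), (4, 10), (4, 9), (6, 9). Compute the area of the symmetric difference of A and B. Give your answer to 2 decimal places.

35.00

|A| = 21, |B| = 38, |A∩B| = 12.
|A △ B| = |A| + |B| − 2·|A∩B| = 21 + 38 − 24 = 35.00.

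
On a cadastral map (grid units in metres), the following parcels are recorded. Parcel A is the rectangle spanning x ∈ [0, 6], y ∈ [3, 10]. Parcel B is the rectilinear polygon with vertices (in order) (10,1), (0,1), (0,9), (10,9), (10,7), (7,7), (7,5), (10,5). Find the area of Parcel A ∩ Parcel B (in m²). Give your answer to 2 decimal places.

36.00

The intersection is the polygon with vertices (6,3), (0,3), (0,9), (6,9).
By the shoelace formula its area is 36.00.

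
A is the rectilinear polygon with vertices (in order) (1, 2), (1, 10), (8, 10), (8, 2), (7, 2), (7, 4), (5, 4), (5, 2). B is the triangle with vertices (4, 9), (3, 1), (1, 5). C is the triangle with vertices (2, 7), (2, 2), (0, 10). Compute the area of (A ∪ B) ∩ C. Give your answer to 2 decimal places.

3.75

The region (A ∪ B) ∩ C is the polygon with vertices (1,8.5), (2,7), (2,2), (1,6).
By the shoelace formula its area is 3.75.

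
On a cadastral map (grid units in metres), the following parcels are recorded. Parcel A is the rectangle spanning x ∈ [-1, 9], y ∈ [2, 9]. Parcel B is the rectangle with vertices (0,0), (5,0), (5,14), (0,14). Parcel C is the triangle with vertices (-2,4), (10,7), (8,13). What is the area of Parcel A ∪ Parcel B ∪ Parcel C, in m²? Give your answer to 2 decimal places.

117.40

By inclusion–exclusion:
Individual areas: |Parcel A| = 70, |Parcel B| = 70, |Parcel C| = 39.
|Parcel A∩Parcel B|: x∈[0,5], y∈[2,9] → 5·7 = 35.
|Parcel A∩Parcel C| = 25.6611.
|Parcel B∩Parcel C| = 14.625.
|Parcel A∩Parcel B∩Parcel C| = 13.6861.
|Parcel A ∪ Parcel B ∪ Parcel C| = 179 − 75.2861 + 13.6861 = 117.40.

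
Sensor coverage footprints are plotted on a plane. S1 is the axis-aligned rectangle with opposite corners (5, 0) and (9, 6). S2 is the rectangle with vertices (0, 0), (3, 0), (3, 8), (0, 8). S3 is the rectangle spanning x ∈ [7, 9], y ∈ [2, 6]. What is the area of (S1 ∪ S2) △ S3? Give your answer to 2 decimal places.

40.00

|S1 ∪ S2| = 48.
|(S1 ∪ S2) ∩ S3| = 8.
|(S1 ∪ S2) △ S3| = 48 + 8 − 16 = 40.00.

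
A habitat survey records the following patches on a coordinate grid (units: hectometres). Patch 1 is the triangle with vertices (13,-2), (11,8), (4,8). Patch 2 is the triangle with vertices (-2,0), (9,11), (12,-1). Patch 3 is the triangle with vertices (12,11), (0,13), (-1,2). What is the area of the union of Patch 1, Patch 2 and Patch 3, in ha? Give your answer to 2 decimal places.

By inclusion–exclusion:
Individual areas: |Patch 1| = 35, |Patch 2| = 82.5, |Patch 3| = 67.
|Patch 1∩Patch 2| = 24.3801.
|Patch 1∩Patch 3| = 2.8673.
|Patch 2∩Patch 3| = 7.4693.
|Patch 1∩Patch 2∩Patch 3| = 1.8147.
|Patch 1 ∪ Patch 2 ∪ Patch 3| = 184.5 − 34.7166 + 1.8147 = 151.60.

151.60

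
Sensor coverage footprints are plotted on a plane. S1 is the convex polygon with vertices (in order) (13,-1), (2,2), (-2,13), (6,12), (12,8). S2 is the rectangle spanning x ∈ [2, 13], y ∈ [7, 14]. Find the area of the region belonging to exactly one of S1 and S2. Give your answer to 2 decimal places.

126.89

|S1| = 128, |S2| = 77, |S1∩S2| = 39.0556.
|S1 △ S2| = |S1| + |S2| − 2·|S1∩S2| = 128 + 77 − 78.1111 = 126.89.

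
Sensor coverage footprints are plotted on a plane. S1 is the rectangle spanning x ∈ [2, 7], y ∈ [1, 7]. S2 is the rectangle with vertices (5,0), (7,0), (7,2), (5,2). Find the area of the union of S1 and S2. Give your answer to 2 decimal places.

By inclusion–exclusion:
Individual areas: |S1| = 30, |S2| = 4.
|S1∩S2|: x∈[5,7], y∈[1,2] → 2·1 = 2.
|S1 ∪ S2| = 34 − 2 = 32.00.

32.00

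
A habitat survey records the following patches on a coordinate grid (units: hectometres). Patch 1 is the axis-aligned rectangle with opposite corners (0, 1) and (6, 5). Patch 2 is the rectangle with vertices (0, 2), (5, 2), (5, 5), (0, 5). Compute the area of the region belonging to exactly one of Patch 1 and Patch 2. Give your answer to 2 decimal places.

|Patch 1∩Patch 2|: x∈[0,5], y∈[2,5] → 5·3 = 15.
|Patch 1 △ Patch 2| = |Patch 1| + |Patch 2| − 2·|Patch 1∩Patch 2| = 24 + 15 − 30 = 9.00.

9.00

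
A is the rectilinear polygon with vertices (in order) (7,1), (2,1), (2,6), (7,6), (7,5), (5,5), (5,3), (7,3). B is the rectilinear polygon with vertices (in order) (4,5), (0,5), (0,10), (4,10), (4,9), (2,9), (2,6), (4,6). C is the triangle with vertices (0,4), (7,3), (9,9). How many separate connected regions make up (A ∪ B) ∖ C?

2

(A ∪ B) ∖ C splits into 2 disjoint pieces (area 11.5, area 12.7).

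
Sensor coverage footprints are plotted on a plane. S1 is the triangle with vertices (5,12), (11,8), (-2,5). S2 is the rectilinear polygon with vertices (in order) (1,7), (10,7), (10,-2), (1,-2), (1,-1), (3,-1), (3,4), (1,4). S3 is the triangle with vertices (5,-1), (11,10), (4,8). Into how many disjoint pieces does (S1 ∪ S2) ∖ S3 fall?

2

(S1 ∪ S2) ∖ S3 splits into 2 disjoint pieces (area 0.448, area 71.607).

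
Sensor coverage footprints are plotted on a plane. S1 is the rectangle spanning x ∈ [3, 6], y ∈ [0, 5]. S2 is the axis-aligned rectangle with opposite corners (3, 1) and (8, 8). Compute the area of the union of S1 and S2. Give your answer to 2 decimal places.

By inclusion–exclusion:
Individual areas: |S1| = 15, |S2| = 35.
|S1∩S2|: x∈[3,6], y∈[1,5] → 3·4 = 12.
|S1 ∪ S2| = 50 − 12 = 38.00.

38.00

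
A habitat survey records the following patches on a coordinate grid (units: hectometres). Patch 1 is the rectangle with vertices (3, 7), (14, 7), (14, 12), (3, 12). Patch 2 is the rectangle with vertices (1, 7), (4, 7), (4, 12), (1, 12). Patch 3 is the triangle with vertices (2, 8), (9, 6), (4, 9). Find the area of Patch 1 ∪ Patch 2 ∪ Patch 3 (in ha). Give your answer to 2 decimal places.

65.92

By inclusion–exclusion:
Individual areas: |Patch 1| = 55, |Patch 2| = 15, |Patch 3| = 5.5.
|Patch 1∩Patch 2|: x∈[3,4], y∈[7,12] → 1·5 = 5.
|Patch 1∩Patch 3| = 4.1905.
|Patch 2∩Patch 3| = 1.5714.
|Patch 1∩Patch 2∩Patch 3| = 1.1786.
|Patch 1 ∪ Patch 2 ∪ Patch 3| = 75.5 − 10.7619 + 1.1786 = 65.92.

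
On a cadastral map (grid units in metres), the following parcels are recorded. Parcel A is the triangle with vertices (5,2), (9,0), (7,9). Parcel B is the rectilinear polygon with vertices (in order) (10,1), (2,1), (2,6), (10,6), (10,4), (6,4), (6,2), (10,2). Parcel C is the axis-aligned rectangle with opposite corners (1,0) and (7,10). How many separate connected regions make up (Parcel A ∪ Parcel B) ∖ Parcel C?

(Parcel A ∪ Parcel B) ∖ Parcel C is a single connected region.

1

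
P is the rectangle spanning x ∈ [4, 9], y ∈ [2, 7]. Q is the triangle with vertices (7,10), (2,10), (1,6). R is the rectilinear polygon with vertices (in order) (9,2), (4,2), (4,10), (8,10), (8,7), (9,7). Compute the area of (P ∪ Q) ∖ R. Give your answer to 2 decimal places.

|P ∪ Q| = 35.
|(P ∪ Q) ∩ R| = 28.
|(P ∪ Q) ∖ R| = 35 − 28 = 7.00.

7.00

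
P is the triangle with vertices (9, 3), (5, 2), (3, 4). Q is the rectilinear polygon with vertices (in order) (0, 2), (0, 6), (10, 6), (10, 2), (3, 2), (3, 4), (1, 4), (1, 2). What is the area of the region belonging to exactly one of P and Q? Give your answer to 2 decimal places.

|P| = 5, |Q| = 36, |P∩Q| = 5.
|P △ Q| = |P| + |Q| − 2·|P∩Q| = 5 + 36 − 10 = 31.00.

31.00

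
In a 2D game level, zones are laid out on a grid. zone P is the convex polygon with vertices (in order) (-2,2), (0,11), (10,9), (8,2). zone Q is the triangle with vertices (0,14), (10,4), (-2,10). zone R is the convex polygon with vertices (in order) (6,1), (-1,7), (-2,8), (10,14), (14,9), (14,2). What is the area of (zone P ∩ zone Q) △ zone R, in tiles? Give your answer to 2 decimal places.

|zone P ∩ zone Q| = 19.4278.
|(zone P ∩ zone Q) ∩ zone R| = 16.1706.
|(zone P ∩ zone Q) △ zone R| = 19.4278 + 130.5 − 32.3413 = 117.59.

117.59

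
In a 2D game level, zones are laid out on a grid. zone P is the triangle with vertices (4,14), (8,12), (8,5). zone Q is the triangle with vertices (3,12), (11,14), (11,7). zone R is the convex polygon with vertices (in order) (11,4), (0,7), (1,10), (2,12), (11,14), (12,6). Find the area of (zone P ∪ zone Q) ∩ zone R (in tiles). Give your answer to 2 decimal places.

|zone P ∪ zone Q| = 34.0494.
|(zone P ∪ zone Q) ∩ zone R| = 32.86.

32.86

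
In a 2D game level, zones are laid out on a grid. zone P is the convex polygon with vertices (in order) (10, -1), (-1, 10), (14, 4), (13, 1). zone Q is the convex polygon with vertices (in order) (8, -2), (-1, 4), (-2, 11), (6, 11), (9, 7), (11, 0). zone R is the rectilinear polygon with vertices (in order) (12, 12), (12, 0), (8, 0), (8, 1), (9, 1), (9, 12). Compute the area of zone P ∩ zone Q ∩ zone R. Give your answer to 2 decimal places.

7.34

The intersection is the polygon with vertices (9.323,5.871), (11,0), (9,0), (8,1), (9,1), (9,6).
By the shoelace formula its area is 7.34.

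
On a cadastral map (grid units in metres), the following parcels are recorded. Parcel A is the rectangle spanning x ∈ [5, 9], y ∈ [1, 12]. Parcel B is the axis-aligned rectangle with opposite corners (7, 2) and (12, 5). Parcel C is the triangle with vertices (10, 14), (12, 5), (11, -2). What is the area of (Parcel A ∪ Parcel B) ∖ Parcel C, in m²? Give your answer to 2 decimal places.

49.61

|Parcel A ∪ Parcel B| = 53.
|(Parcel A ∪ Parcel B) ∩ Parcel C| = 3.3884.
|(Parcel A ∪ Parcel B) ∖ Parcel C| = 53 − 3.3884 = 49.61.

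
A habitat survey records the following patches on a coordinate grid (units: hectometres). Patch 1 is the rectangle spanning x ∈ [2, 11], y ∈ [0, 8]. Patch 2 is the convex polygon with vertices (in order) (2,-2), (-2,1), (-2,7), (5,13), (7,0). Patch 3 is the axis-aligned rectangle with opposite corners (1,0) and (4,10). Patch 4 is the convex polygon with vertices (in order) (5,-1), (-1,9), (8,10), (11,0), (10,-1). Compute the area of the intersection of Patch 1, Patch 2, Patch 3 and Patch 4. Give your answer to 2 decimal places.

11.33

The intersection is the polygon with vertices (4,8), (4,0.667), (2,4), (2,8).
By the shoelace formula its area is 11.33.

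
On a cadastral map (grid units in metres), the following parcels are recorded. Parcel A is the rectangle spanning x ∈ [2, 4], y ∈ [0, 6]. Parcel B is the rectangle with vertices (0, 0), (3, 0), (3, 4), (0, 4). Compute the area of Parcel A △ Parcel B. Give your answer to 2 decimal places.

16.00

|Parcel A∩Parcel B|: x∈[2,3], y∈[0,4] → 1·4 = 4.
|Parcel A △ Parcel B| = |Parcel A| + |Parcel B| − 2·|Parcel A∩Parcel B| = 12 + 12 − 8 = 16.00.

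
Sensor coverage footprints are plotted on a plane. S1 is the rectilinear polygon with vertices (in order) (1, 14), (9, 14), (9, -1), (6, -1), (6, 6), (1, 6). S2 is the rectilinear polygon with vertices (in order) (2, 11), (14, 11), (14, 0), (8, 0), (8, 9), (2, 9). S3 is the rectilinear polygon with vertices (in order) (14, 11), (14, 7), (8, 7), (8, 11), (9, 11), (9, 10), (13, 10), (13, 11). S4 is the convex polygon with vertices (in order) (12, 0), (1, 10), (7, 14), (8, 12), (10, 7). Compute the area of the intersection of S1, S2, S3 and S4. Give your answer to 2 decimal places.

3.55

The intersection is the polygon with vertices (8,11), (8.4,11), (9,9.5), (9,7), (8,7), (8,9).
By the shoelace formula its area is 3.55.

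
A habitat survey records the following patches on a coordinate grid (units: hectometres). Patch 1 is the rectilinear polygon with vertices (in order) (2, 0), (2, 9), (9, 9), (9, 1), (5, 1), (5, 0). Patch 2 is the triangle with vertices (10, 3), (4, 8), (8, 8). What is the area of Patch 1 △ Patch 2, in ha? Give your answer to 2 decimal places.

|Patch 1| = 59, |Patch 2| = 10, |Patch 1∩Patch 2| = 9.1667.
|Patch 1 △ Patch 2| = |Patch 1| + |Patch 2| − 2·|Patch 1∩Patch 2| = 59 + 10 − 18.3333 = 50.67.

50.67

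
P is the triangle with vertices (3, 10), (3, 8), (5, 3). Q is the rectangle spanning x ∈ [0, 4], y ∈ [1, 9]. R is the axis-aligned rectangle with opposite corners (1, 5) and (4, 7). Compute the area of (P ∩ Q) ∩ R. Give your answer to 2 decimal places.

0.41

The region (P ∩ Q) ∩ R is the polygon with vertices (4,6.5), (4,5.5), (3.4,7), (3.857,7).
By the shoelace formula its area is 0.41.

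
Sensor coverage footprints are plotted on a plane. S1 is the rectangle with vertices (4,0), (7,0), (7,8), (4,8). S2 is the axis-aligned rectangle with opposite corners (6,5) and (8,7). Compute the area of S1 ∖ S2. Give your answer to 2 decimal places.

22.00

|S1∩S2|: x∈[6,7], y∈[5,7] → 1·2 = 2.
|S1| = 24.
|S1 ∖ S2| = |S1| − |S1∩S2| = 24 − 2 = 22.00.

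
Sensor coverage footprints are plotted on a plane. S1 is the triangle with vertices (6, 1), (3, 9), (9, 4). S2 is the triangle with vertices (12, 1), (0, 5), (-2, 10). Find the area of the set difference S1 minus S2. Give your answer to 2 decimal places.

10.65

|S1| = 16.5, |S1∩S2| = 5.8464.
|S1 ∖ S2| = |S1| − |S1∩S2| = 16.5 − 5.8464 = 10.65.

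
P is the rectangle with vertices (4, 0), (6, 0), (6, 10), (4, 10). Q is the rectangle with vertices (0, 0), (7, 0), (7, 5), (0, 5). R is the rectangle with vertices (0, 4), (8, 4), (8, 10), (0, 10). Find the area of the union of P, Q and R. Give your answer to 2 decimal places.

By inclusion–exclusion:
Individual areas: |P| = 20, |Q| = 35, |R| = 48.
|P∩Q|: x∈[4,6], y∈[0,5] → 2·5 = 10.
|P∩R|: x∈[4,6], y∈[4,10] → 2·6 = 12.
|Q∩R|: x∈[0,7], y∈[4,5] → 7·1 = 7.
|P∩Q∩R| = 2.
|P ∪ Q ∪ R| = 103 − 29 + 2 = 76.00.

76.00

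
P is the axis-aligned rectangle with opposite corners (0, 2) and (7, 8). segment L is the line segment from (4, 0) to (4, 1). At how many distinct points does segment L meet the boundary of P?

The segment lies entirely outside P and never meets its boundary.

0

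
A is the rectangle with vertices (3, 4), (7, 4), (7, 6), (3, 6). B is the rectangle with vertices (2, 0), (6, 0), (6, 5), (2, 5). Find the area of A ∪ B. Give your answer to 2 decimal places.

25.00

By inclusion–exclusion:
Individual areas: |A| = 8, |B| = 20.
|A∩B|: x∈[3,6], y∈[4,5] → 3·1 = 3.
|A ∪ B| = 28 − 3 = 25.00.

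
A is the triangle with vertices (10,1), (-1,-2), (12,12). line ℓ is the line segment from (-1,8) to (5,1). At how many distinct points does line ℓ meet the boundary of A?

The segment meets the boundary at (3.457,2.8).

1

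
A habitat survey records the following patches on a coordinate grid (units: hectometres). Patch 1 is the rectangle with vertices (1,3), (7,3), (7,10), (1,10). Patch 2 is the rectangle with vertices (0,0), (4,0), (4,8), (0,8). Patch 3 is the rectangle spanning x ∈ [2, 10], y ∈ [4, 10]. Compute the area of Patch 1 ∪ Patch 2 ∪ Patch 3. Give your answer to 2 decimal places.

By inclusion–exclusion:
Individual areas: |Patch 1| = 42, |Patch 2| = 32, |Patch 3| = 48.
|Patch 1∩Patch 2|: x∈[1,4], y∈[3,8] → 3·5 = 15.
|Patch 1∩Patch 3|: x∈[2,7], y∈[4,10] → 5·6 = 30.
|Patch 2∩Patch 3|: x∈[2,4], y∈[4,8] → 2·4 = 8.
|Patch 1∩Patch 2∩Patch 3| = 8.
|Patch 1 ∪ Patch 2 ∪ Patch 3| = 122 − 53 + 8 = 77.00.

77.00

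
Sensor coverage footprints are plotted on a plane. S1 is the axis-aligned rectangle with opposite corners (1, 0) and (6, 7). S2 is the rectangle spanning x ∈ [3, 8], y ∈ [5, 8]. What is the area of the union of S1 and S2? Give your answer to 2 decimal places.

By inclusion–exclusion:
Individual areas: |S1| = 35, |S2| = 15.
|S1∩S2|: x∈[3,6], y∈[5,7] → 3·2 = 6.
|S1 ∪ S2| = 50 − 6 = 44.00.

44.00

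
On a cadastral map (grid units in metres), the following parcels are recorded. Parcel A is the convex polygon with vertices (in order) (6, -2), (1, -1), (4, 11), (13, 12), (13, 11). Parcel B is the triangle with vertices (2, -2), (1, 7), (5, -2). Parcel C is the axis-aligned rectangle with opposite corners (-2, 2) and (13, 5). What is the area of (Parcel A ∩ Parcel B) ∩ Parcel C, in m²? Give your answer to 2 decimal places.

The region (Parcel A ∩ Parcel B) ∩ Parcel C is the polygon with vertices (2.28,4.12), (3.222,2), (1.75,2).
By the shoelace formula its area is 1.56.

1.56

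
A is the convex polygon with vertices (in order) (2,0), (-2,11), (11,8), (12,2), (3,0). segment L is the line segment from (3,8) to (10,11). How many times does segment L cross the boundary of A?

1

The segment meets the boundary at (5.8,9.2).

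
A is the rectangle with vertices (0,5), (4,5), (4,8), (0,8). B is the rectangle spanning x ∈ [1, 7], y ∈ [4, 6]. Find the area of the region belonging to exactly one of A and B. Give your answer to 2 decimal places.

|A∩B|: x∈[1,4], y∈[5,6] → 3·1 = 3.
|A △ B| = |A| + |B| − 2·|A∩B| = 12 + 12 − 6 = 18.00.

18.00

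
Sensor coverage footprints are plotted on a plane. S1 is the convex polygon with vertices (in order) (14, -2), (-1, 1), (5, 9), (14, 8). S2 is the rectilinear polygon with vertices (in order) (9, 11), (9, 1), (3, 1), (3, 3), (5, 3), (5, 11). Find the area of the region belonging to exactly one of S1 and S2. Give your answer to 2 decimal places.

|S1| = 114, |S2| = 44, |S1∩S2| = 35.1111.
|S1 △ S2| = |S1| + |S2| − 2·|S1∩S2| = 114 + 44 − 70.2222 = 87.78.

87.78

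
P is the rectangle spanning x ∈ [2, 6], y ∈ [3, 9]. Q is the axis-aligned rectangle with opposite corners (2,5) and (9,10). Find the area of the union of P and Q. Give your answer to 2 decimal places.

By inclusion–exclusion:
Individual areas: |P| = 24, |Q| = 35.
|P∩Q|: x∈[2,6], y∈[5,9] → 4·4 = 16.
|P ∪ Q| = 59 − 16 = 43.00.

43.00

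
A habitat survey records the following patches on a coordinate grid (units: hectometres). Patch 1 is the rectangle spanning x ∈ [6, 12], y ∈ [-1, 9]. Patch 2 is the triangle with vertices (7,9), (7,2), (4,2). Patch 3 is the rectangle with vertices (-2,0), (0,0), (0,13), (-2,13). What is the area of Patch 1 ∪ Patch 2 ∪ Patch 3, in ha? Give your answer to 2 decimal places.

By inclusion–exclusion:
Individual areas: |Patch 1| = 60, |Patch 2| = 10.5, |Patch 3| = 26.
|Patch 1∩Patch 2| = 5.8333.
|Patch 1∩Patch 3| = 0 (no overlap).
|Patch 2∩Patch 3| = 0.
|Patch 1∩Patch 2∩Patch 3| = 0.
|Patch 1 ∪ Patch 2 ∪ Patch 3| = 96.5 − 5.8333 + 0 = 90.67.

90.67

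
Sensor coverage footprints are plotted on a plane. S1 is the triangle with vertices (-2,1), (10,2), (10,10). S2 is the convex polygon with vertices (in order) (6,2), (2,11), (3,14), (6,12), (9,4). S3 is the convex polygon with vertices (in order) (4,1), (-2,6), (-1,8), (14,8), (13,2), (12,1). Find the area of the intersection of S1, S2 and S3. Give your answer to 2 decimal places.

15.50

The intersection is the polygon with vertices (9,4), (6,2), (4.333,5.75), (7.333,8), (7.5,8).
By the shoelace formula its area is 15.50.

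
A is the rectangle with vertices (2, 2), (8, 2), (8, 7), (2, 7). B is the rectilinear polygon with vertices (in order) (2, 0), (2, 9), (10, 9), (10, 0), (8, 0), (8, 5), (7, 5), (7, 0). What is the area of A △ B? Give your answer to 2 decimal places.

|A| = 30, |B| = 67, |A∩B| = 27.
|A △ B| = |A| + |B| − 2·|A∩B| = 30 + 67 − 54 = 43.00.

43.00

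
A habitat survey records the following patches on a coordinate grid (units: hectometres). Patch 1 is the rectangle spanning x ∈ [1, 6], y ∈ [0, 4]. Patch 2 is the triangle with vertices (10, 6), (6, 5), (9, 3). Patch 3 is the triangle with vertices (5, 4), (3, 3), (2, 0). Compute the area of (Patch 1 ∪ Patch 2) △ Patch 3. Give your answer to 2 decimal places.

23.00

|Patch 1 ∪ Patch 2| = 25.5.
|(Patch 1 ∪ Patch 2) ∩ Patch 3| = 2.5.
|(Patch 1 ∪ Patch 2) △ Patch 3| = 25.5 + 2.5 − 5 = 23.00.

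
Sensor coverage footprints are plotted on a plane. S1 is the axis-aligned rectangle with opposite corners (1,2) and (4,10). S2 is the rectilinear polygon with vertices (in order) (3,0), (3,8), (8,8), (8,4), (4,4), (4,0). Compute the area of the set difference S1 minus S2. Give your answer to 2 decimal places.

18.00

|S1| = 24, |S1∩S2| = 6.
|S1 ∖ S2| = |S1| − |S1∩S2| = 24 − 6 = 18.00.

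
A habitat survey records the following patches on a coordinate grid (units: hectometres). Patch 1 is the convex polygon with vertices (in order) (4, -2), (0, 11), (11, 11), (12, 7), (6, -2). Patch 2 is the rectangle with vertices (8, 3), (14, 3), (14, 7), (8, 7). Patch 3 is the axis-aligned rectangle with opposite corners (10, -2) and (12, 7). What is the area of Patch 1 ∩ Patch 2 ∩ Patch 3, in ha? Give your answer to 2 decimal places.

3.00

The intersection is the polygon with vertices (12,7), (10,4), (10,7).
By the shoelace formula its area is 3.00.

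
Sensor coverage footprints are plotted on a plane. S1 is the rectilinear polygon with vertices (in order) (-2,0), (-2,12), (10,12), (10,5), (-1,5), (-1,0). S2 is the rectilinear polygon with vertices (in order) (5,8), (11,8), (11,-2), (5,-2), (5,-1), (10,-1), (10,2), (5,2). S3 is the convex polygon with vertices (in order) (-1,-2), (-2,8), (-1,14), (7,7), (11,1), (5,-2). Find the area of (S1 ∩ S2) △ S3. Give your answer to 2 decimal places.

124.48

|S1 ∩ S2| = 15.
|(S1 ∩ S2) ∩ S3| = 6.7619.
|(S1 ∩ S2) △ S3| = 15 + 123 − 13.5238 = 124.48.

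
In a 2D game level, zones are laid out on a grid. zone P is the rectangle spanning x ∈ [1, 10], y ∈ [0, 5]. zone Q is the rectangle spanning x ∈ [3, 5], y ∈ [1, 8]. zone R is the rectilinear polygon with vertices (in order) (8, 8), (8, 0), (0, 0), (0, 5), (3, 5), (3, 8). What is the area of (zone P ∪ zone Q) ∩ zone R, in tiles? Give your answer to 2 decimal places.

The region (zone P ∪ zone Q) ∩ zone R is the polygon with vertices (1,0), (1,5), (3,5), (3,8), (5,8), (5,5), (8,5), (8,0).
By the shoelace formula its area is 41.00.

41.00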